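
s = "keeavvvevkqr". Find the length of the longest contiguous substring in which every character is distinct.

5

[k] len 1
[k, e] len 2
[e] len 1
[e, a] len 2
[e, a, v] len 3
[v] len 1
[v] len 1
[v, e] len 2
[e, v] len 2
[e, v, k] len 3
[e, v, k, q] len 4
[e, v, k, q, r] len 5
Longest all-distinct length: 5.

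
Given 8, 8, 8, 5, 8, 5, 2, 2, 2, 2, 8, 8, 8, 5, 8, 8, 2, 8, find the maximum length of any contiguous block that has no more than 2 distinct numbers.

7

add 8: window [8] (1 distinct), len 1
add 8: window [8, 8] (1 distinct), len 2
add 8: window [8, 8, 8] (1 distinct), len 3
add 5: window [8, 8, 8, 5] (2 distinct), len 4
add 8: window [8, 8, 8, 5, 8] (2 distinct), len 5
add 5: window [8, 8, 8, 5, 8, 5] (2 distinct), len 6
add 2: window [5, 2] (2 distinct), len 2
add 2: window [5, 2, 2] (2 distinct), len 3
add 2: window [5, 2, 2, 2] (2 distinct), len 4
add 2: window [5, 2, 2, 2, 2] (2 distinct), len 5
add 8: window [2, 2, 2, 2, 8] (2 distinct), len 5
add 8: window [2, 2, 2, 2, 8, 8] (2 distinct), len 6
add 8: window [2, 2, 2, 2, 8, 8, 8] (2 distinct), len 7
add 5: window [8, 8, 8, 5] (2 distinct), len 4
add 8: window [8, 8, 8, 5, 8] (2 distinct), len 5
add 8: window [8, 8, 8, 5, 8, 8] (2 distinct), len 6
add 2: window [8, 8, 2] (2 distinct), len 3
add 8: window [8, 8, 2, 8] (2 distinct), len 4
Longest length with ≤2 distinct: 7.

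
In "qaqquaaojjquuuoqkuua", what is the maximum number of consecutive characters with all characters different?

4

add q: [q] len 1
add a: [q, a] len 2
add q (repeat q, move left end past it): [a, q] len 2
add q (repeat q, move left end past it): [q] len 1
add u: [q, u] len 2
add a: [q, u, a] len 3
add a (repeat a, move left end past it): [a] len 1
add o: [a, o] len 2
add j: [a, o, j] len 3
add j (repeat j, move left end past it): [j] len 1
add q: [j, q] len 2
add u: [j, q, u] len 3
add u (repeat u, move left end past it): [u] len 1
add u (repeat u, move left end past it): [u] len 1
add o: [u, o] len 2
add q: [u, o, q] len 3
add k: [u, o, q, k] len 4
add u (repeat u, move left end past it): [o, q, k, u] len 4
add u (repeat u, move left end past it): [u] len 1
add a: [u, a] len 2
Longest all-distinct length: 4.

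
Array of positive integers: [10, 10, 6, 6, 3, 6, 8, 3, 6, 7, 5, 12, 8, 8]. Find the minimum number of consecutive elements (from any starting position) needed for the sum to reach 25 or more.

3

add 10: running sum 10 < 25
add 10: running sum 20 < 25
end 2: [10, 10, 6] sum 26, len 3
end 3: [10, 10, 6, 6] sum 32, len 4
end 4: [10, 6, 6, 3] sum 25, len 4
end 5: [10, 6, 6, 3, 6] sum 31, len 5
end 6: [6, 6, 3, 6, 8] sum 29, len 5
end 7: [6, 3, 6, 8, 3] sum 26, len 5
end 8: [3, 6, 8, 3, 6] sum 26, len 5
end 9: [6, 8, 3, 6, 7] sum 30, len 5
end 10: [8, 3, 6, 7, 5] sum 29, len 5
end 11: [6, 7, 5, 12] sum 30, len 4
end 12: [5, 12, 8] sum 25, len 3
end 13: [12, 8, 8] sum 28, len 3
Shortest qualifying length: 3.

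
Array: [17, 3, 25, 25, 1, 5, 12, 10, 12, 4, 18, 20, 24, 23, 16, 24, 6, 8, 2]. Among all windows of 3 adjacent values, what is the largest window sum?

67

Each size-3 window and its sum:
(17, 3, 25) → sum 45
(3, 25, 25) → sum 53
(25, 25, 1) → sum 51
(25, 1, 5) → sum 31
(1, 5, 12) → sum 18
(5, 12, 10) → sum 27
(12, 10, 12) → sum 34
(10, 12, 4) → sum 26
(12, 4, 18) → sum 34
(4, 18, 20) → sum 42
(18, 20, 24) → sum 62
(20, 24, 23) → sum 67
(24, 23, 16) → sum 63
(23, 16, 24) → sum 63
(16, 24, 6) → sum 46
(24, 6, 8) → sum 38
(6, 8, 2) → sum 16
Largest of these is 67.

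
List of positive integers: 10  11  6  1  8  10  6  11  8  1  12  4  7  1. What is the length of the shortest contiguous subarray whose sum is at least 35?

Extend right; whenever the sum reaches 35, record the length and shrink from the left:
add 10: running sum 10 < 35
add 11: running sum 21 < 35
add 6: running sum 27 < 35
add 1: running sum 28 < 35
end 4: [10, 11, 6, 1, 8] sum 36, len 5
end 5: [11, 6, 1, 8, 10] sum 36, len 5
end 6: [11, 6, 1, 8, 10, 6] sum 42, len 6
end 7: [8, 10, 6, 11] sum 35, len 4
end 8: [10, 6, 11, 8] sum 35, len 4
end 9: [10, 6, 11, 8, 1] sum 36, len 5
end 10: [6, 11, 8, 1, 12] sum 38, len 5
end 11: [11, 8, 1, 12, 4] sum 36, len 5
end 12: [11, 8, 1, 12, 4, 7] sum 43, len 6
end 13: [11, 8, 1, 12, 4, 7, 1] sum 44, len 7
Shortest qualifying length: 4.

4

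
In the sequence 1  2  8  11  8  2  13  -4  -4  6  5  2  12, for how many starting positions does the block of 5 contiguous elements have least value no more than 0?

6

1 2 8 11 8 → min 1
2 8 11 8 2 → min 2
8 11 8 2 13 → min 2
11 8 2 13 -4 → min -4  ≤ 0 ✓
8 2 13 -4 -4 → min -4  ≤ 0 ✓
2 13 -4 -4 6 → min -4  ≤ 0 ✓
13 -4 -4 6 5 → min -4  ≤ 0 ✓
-4 -4 6 5 2 → min -4  ≤ 0 ✓
-4 6 5 2 12 → min -4  ≤ 0 ✓
6 windows satisfy the condition.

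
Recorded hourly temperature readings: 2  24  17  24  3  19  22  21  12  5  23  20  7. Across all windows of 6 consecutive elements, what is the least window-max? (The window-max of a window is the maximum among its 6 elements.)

Each size-6 window and its max:
(2, 24, 17, 24, 3, 19) → max 24
(24, 17, 24, 3, 19, 22) → max 24
(17, 24, 3, 19, 22, 21) → max 24
(24, 3, 19, 22, 21, 12) → max 24
(3, 19, 22, 21, 12, 5) → max 22
(19, 22, 21, 12, 5, 23) → max 23
(22, 21, 12, 5, 23, 20) → max 23
(21, 12, 5, 23, 20, 7) → max 23
Least of these is 22.

22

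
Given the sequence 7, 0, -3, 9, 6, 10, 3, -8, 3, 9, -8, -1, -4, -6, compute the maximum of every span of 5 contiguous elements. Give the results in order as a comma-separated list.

9, 10, 10, 10, 10, 10, 9, 9, 9, 9

Sliding a size-5 window across the 14 values:
(7, 0, -3, 9, 6) → max 9
(0, -3, 9, 6, 10) → max 10
(-3, 9, 6, 10, 3) → max 10
(9, 6, 10, 3, -8) → max 10
(6, 10, 3, -8, 3) → max 10
(10, 3, -8, 3, 9) → max 10
(3, -8, 3, 9, -8) → max 9
(-8, 3, 9, -8, -1) → max 9
(3, 9, -8, -1, -4) → max 9
(9, -8, -1, -4, -6) → max 9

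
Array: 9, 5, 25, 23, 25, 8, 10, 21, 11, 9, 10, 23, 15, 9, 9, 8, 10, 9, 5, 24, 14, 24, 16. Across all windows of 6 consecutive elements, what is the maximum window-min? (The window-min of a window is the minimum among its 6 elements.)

9

(9, 5, 25, 23, 25, 8) → min 5
(5, 25, 23, 25, 8, 10) → min 5
(25, 23, 25, 8, 10, 21) → min 8
(23, 25, 8, 10, 21, 11) → min 8
(25, 8, 10, 21, 11, 9) → min 8
(8, 10, 21, 11, 9, 10) → min 8
(10, 21, 11, 9, 10, 23) → min 9
(21, 11, 9, 10, 23, 15) → min 9
(11, 9, 10, 23, 15, 9) → min 9
(9, 10, 23, 15, 9, 9) → min 9
(10, 23, 15, 9, 9, 8) → min 8
(23, 15, 9, 9, 8, 10) → min 8
(15, 9, 9, 8, 10, 9) → min 8
(9, 9, 8, 10, 9, 5) → min 5
(9, 8, 10, 9, 5, 24) → min 5
(8, 10, 9, 5, 24, 14) → min 5
(10, 9, 5, 24, 14, 24) → min 5
(9, 5, 24, 14, 24, 16) → min 5
Maximum of these is 9.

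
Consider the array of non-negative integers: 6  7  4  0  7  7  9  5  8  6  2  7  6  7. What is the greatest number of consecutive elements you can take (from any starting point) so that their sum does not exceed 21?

4

→ 6: sum 6, len 1
→ 7: sum 13, len 2
→ 4: sum 17, len 3
→ 0: sum 17, len 4
→ 7 (dropped 6): sum 18, len 4
→ 7 (dropped 7): sum 18, len 4
→ 9 (dropped 4, 0, 7): sum 16, len 2
→ 5: sum 21, len 3
→ 8 (dropped 7, 9): sum 13, len 2
→ 6: sum 19, len 3
→ 2: sum 21, len 4
→ 7 (dropped 5, 8): sum 15, len 3
→ 6: sum 21, len 4
→ 7 (dropped 6, 2): sum 20, len 3
Longest length seen: 4.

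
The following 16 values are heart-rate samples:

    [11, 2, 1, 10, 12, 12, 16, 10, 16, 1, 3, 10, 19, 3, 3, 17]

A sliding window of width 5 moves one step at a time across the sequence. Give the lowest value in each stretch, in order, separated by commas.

(11, 2, 1, 10, 12) → min 1
(2, 1, 10, 12, 12) → min 1
(1, 10, 12, 12, 16) → min 1
(10, 12, 12, 16, 10) → min 10
(12, 12, 16, 10, 16) → min 10
(12, 16, 10, 16, 1) → min 1
(16, 10, 16, 1, 3) → min 1
(10, 16, 1, 3, 10) → min 1
(16, 1, 3, 10, 19) → min 1
(1, 3, 10, 19, 3) → min 1
(3, 10, 19, 3, 3) → min 3
(10, 19, 3, 3, 17) → min 3

1, 1, 1, 10, 10, 1, 1, 1, 1, 1, 3, 3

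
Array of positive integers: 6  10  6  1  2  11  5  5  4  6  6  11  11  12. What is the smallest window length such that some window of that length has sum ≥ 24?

3

add 6: running sum 6 < 24
add 10: running sum 16 < 24
add 6: running sum 22 < 24
add 1: running sum 23 < 24
add 2: shortest ending here [6, 10, 6, 1, 2] sum 25, len 5
add 11: shortest ending here [10, 6, 1, 2, 11] sum 30, len 5
add 5: shortest ending here [6, 1, 2, 11, 5] sum 25, len 5
add 5: shortest ending here [1, 2, 11, 5, 5] sum 24, len 5
add 4: shortest ending here [11, 5, 5, 4] sum 25, len 4
add 6: shortest ending here [11, 5, 5, 4, 6] sum 31, len 5
add 6: shortest ending here [5, 5, 4, 6, 6] sum 26, len 5
add 11: shortest ending here [4, 6, 6, 11] sum 27, len 4
add 11: shortest ending here [6, 11, 11] sum 28, len 3
add 12: shortest ending here [11, 11, 12] sum 34, len 3
Shortest qualifying length: 3.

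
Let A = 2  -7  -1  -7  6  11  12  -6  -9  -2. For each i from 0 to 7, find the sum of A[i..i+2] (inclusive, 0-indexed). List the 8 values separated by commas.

[2, -7, -1] → sum -6
[-7, -1, -7] → sum -15
[-1, -7, 6] → sum -2
[-7, 6, 11] → sum 10
[6, 11, 12] → sum 29
[11, 12, -6] → sum 17
[12, -6, -9] → sum -3
[-6, -9, -2] → sum -17

-6, -15, -2, 10, 29, 17, -3, -17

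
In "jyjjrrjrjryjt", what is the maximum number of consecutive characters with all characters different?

[j] len 1
[j, y] len 2
[y, j] len 2
[j] len 1
[j, r] len 2
[r] len 1
[r, j] len 2
[j, r] len 2
[r, j] len 2
[j, r] len 2
[j, r, y] len 3
[r, y, j] len 3
[r, y, j, t] len 4
Longest all-distinct length: 4.

4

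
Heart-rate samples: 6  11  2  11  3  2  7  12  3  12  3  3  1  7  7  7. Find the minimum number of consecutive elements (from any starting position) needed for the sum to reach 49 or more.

7

add 6: running sum 6 < 49
add 11: running sum 17 < 49
add 2: running sum 19 < 49
add 11: running sum 30 < 49
add 3: running sum 33 < 49
add 2: running sum 35 < 49
add 7: running sum 42 < 49
end 7: [6, 11, 2, 11, 3, 2, 7, 12] sum 54, len 8
end 8: [11, 2, 11, 3, 2, 7, 12, 3] sum 51, len 8
end 9: [11, 3, 2, 7, 12, 3, 12] sum 50, len 7
end 10: [11, 3, 2, 7, 12, 3, 12, 3] sum 53, len 8
end 11: [11, 3, 2, 7, 12, 3, 12, 3, 3] sum 56, len 9
end 12: [11, 3, 2, 7, 12, 3, 12, 3, 3, 1] sum 57, len 10
end 13: [2, 7, 12, 3, 12, 3, 3, 1, 7] sum 50, len 9
end 14: [7, 12, 3, 12, 3, 3, 1, 7, 7] sum 55, len 9
end 15: [12, 3, 12, 3, 3, 1, 7, 7, 7] sum 55, len 9
Shortest qualifying length: 7.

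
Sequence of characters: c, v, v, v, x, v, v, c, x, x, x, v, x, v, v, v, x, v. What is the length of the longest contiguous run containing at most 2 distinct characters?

10

add c: window [c] (1 distinct), len 1
add v: window [c, v] (2 distinct), len 2
add v: window [c, v, v] (2 distinct), len 3
add v: window [c, v, v, v] (2 distinct), len 4
add x: window [v, v, v, x] (2 distinct), len 4
add v: window [v, v, v, x, v] (2 distinct), len 5
add v: window [v, v, v, x, v, v] (2 distinct), len 6
add c: window [v, v, c] (2 distinct), len 3
add x: window [c, x] (2 distinct), len 2
add x: window [c, x, x] (2 distinct), len 3
add x: window [c, x, x, x] (2 distinct), len 4
add v: window [x, x, x, v] (2 distinct), len 4
add x: window [x, x, x, v, x] (2 distinct), len 5
add v: window [x, x, x, v, x, v] (2 distinct), len 6
add v: window [x, x, x, v, x, v, v] (2 distinct), len 7
add v: window [x, x, x, v, x, v, v, v] (2 distinct), len 8
add x: window [x, x, x, v, x, v, v, v, x] (2 distinct), len 9
add v: window [x, x, x, v, x, v, v, v, x, v] (2 distinct), len 10
Longest length with ≤2 distinct: 10.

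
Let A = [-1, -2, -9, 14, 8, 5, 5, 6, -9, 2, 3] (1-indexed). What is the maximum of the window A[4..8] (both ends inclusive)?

14

Elements at indices 4..8: 14, 8, 5, 5, 6
max(14, 8, 5, 5, 6) = 14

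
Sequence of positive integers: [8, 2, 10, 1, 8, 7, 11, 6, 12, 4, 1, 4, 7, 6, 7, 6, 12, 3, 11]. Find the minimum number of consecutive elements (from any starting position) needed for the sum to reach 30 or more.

add 8: running sum 8 < 30
add 2: running sum 10 < 30
add 10: running sum 20 < 30
add 1: running sum 21 < 30
add 8: running sum 29 < 30
end 5: [8, 2, 10, 1, 8, 7] sum 36, len 6
end 6: [10, 1, 8, 7, 11] sum 37, len 5
end 7: [8, 7, 11, 6] sum 32, len 4
end 8: [7, 11, 6, 12] sum 36, len 4
end 9: [11, 6, 12, 4] sum 33, len 4
end 10: [11, 6, 12, 4, 1] sum 34, len 5
end 11: [11, 6, 12, 4, 1, 4] sum 38, len 6
end 12: [6, 12, 4, 1, 4, 7] sum 34, len 6
end 13: [12, 4, 1, 4, 7, 6] sum 34, len 6
end 14: [12, 4, 1, 4, 7, 6, 7] sum 41, len 7
end 15: [4, 7, 6, 7, 6] sum 30, len 5
end 16: [6, 7, 6, 12] sum 31, len 4
end 17: [6, 7, 6, 12, 3] sum 34, len 5
end 18: [6, 12, 3, 11] sum 32, len 4
Shortest qualifying length: 4.

4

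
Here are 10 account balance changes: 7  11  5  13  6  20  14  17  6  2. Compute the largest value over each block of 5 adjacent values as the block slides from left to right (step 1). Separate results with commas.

Sliding a size-5 window across the 10 values:
(7, 11, 5, 13, 6) → max 13
(11, 5, 13, 6, 20) → max 20
(5, 13, 6, 20, 14) → max 20
(13, 6, 20, 14, 17) → max 20
(6, 20, 14, 17, 6) → max 20
(20, 14, 17, 6, 2) → max 20

13, 20, 20, 20, 20, 20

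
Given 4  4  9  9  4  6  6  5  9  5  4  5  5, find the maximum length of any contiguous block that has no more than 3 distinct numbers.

7

[4] 1 distinct, len 1
[4, 4] 1 distinct, len 2
[4, 4, 9] 2 distinct, len 3
[4, 4, 9, 9] 2 distinct, len 4
[4, 4, 9, 9, 4] 2 distinct, len 5
[4, 4, 9, 9, 4, 6] 3 distinct, len 6
[4, 4, 9, 9, 4, 6, 6] 3 distinct, len 7
[4, 6, 6, 5] 3 distinct, len 4
[6, 6, 5, 9] 3 distinct, len 4
[6, 6, 5, 9, 5] 3 distinct, len 5
[5, 9, 5, 4] 3 distinct, len 4
[5, 9, 5, 4, 5] 3 distinct, len 5
[5, 9, 5, 4, 5, 5] 3 distinct, len 6
Longest length with ≤3 distinct: 7.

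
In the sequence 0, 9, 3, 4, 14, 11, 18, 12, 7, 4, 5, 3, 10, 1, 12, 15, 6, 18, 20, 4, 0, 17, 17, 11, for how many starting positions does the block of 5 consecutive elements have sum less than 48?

(0, 9, 3, 4, 14) → sum 30  < 48 ✓
(9, 3, 4, 14, 11) → sum 41  < 48 ✓
(3, 4, 14, 11, 18) → sum 50
(4, 14, 11, 18, 12) → sum 59
(14, 11, 18, 12, 7) → sum 62
(11, 18, 12, 7, 4) → sum 52
(18, 12, 7, 4, 5) → sum 46  < 48 ✓
(12, 7, 4, 5, 3) → sum 31  < 48 ✓
(7, 4, 5, 3, 10) → sum 29  < 48 ✓
(4, 5, 3, 10, 1) → sum 23  < 48 ✓
(5, 3, 10, 1, 12) → sum 31  < 48 ✓
(3, 10, 1, 12, 15) → sum 41  < 48 ✓
(10, 1, 12, 15, 6) → sum 44  < 48 ✓
(1, 12, 15, 6, 18) → sum 52
(12, 15, 6, 18, 20) → sum 71
(15, 6, 18, 20, 4) → sum 63
(6, 18, 20, 4, 0) → sum 48
(18, 20, 4, 0, 17) → sum 59
(20, 4, 0, 17, 17) → sum 58
(4, 0, 17, 17, 11) → sum 49
9 windows satisfy the condition.

9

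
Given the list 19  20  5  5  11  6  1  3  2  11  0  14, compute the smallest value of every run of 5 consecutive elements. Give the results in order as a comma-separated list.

5, 5, 1, 1, 1, 1, 0, 0

Sliding a size-5 window across the 12 values:
19 20 5 5 11 → min 5
20 5 5 11 6 → min 5
5 5 11 6 1 → min 1
5 11 6 1 3 → min 1
11 6 1 3 2 → min 1
6 1 3 2 11 → min 1
1 3 2 11 0 → min 0
3 2 11 0 14 → min 0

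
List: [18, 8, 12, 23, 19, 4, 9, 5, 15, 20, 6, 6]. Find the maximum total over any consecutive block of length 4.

62

Window sums for each of the 9 positions:
18 8 12 23 → sum 61
8 12 23 19 → sum 62
12 23 19 4 → sum 58
23 19 4 9 → sum 55
19 4 9 5 → sum 37
4 9 5 15 → sum 33
9 5 15 20 → sum 49
5 15 20 6 → sum 46
15 20 6 6 → sum 47
Maximum of these is 62.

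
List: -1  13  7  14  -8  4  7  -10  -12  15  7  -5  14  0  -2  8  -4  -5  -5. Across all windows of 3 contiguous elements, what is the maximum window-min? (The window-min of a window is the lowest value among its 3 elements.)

7

Each size-3 window and its min:
[-1, 13, 7] → min -1
[13, 7, 14] → min 7
[7, 14, -8] → min -8
[14, -8, 4] → min -8
[-8, 4, 7] → min -8
[4, 7, -10] → min -10
[7, -10, -12] → min -12
[-10, -12, 15] → min -12
[-12, 15, 7] → min -12
[15, 7, -5] → min -5
[7, -5, 14] → min -5
[-5, 14, 0] → min -5
[14, 0, -2] → min -2
[0, -2, 8] → min -2
[-2, 8, -4] → min -4
[8, -4, -5] → min -5
[-4, -5, -5] → min -5
Maximum of these is 7.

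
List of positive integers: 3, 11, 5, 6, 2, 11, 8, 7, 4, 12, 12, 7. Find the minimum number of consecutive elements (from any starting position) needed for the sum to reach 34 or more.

add 3: running sum 3 < 34
add 11: running sum 14 < 34
add 5: running sum 19 < 34
add 6: running sum 25 < 34
add 2: running sum 27 < 34
end 5: [11, 5, 6, 2, 11] sum 35, len 5
end 6: [11, 5, 6, 2, 11, 8] sum 43, len 6
end 7: [6, 2, 11, 8, 7] sum 34, len 5
end 8: [6, 2, 11, 8, 7, 4] sum 38, len 6
end 9: [11, 8, 7, 4, 12] sum 42, len 5
end 10: [7, 4, 12, 12] sum 35, len 4
end 11: [4, 12, 12, 7] sum 35, len 4
Shortest qualifying length: 4.

4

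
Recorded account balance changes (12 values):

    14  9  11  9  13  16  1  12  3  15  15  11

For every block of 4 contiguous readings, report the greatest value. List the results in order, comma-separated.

Sliding a size-4 window across the 12 values:
[14, 9, 11, 9] → max 14
[9, 11, 9, 13] → max 13
[11, 9, 13, 16] → max 16
[9, 13, 16, 1] → max 16
[13, 16, 1, 12] → max 16
[16, 1, 12, 3] → max 16
[1, 12, 3, 15] → max 15
[12, 3, 15, 15] → max 15
[3, 15, 15, 11] → max 15

14, 13, 16, 16, 16, 16, 15, 15, 15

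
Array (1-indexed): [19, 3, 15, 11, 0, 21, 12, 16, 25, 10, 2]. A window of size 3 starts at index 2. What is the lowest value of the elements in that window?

3

Elements at indices 2..4: 3, 15, 11
min(3, 15, 11) = 3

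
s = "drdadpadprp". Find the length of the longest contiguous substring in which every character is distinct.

4

[d] len 1
[d, r] len 2
[r, d] len 2
[r, d, a] len 3
[a, d] len 2
[a, d, p] len 3
[d, p, a] len 3
[p, a, d] len 3
[a, d, p] len 3
[a, d, p, r] len 4
[r, p] len 2
Longest all-distinct length: 4.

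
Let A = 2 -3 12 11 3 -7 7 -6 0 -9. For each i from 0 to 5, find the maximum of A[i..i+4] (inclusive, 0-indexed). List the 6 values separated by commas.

Sliding a size-5 window across the 10 values:
(2, -3, 12, 11, 3) → max 12
(-3, 12, 11, 3, -7) → max 12
(12, 11, 3, -7, 7) → max 12
(11, 3, -7, 7, -6) → max 11
(3, -7, 7, -6, 0) → max 7
(-7, 7, -6, 0, -9) → max 7

12, 12, 12, 11, 7, 7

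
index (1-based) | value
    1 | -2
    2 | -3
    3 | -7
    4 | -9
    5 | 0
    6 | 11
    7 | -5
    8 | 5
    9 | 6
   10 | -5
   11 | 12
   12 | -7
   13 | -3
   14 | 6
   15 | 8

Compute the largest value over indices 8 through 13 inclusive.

12

Elements at indices 8..13: 5, 6, -5, 12, -7, -3
max(5, 6, -5, 12, -7, -3) = 12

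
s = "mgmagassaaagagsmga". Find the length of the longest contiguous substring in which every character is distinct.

add m: [m] len 1
add g: [m, g] len 2
add m (repeat m, move left end past it): [g, m] len 2
add a: [g, m, a] len 3
add g (repeat g, move left end past it): [m, a, g] len 3
add a (repeat a, move left end past it): [g, a] len 2
add s: [g, a, s] len 3
add s (repeat s, move left end past it): [s] len 1
add a: [s, a] len 2
add a (repeat a, move left end past it): [a] len 1
add a (repeat a, move left end past it): [a] len 1
add g: [a, g] len 2
add a (repeat a, move left end past it): [g, a] len 2
add g (repeat g, move left end past it): [a, g] len 2
add s: [a, g, s] len 3
add m: [a, g, s, m] len 4
add g (repeat g, move left end past it): [s, m, g] len 3
add a: [s, m, g, a] len 4
Longest all-distinct length: 4.

4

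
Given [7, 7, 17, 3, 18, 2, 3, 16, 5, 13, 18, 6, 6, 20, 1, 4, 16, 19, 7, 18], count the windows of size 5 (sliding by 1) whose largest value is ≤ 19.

11

7 7 17 3 18 → max 18  ≤ 19 ✓
7 17 3 18 2 → max 18  ≤ 19 ✓
17 3 18 2 3 → max 18  ≤ 19 ✓
3 18 2 3 16 → max 18  ≤ 19 ✓
18 2 3 16 5 → max 18  ≤ 19 ✓
2 3 16 5 13 → max 16  ≤ 19 ✓
3 16 5 13 18 → max 18  ≤ 19 ✓
16 5 13 18 6 → max 18  ≤ 19 ✓
5 13 18 6 6 → max 18  ≤ 19 ✓
13 18 6 6 20 → max 20
18 6 6 20 1 → max 20
6 6 20 1 4 → max 20
6 20 1 4 16 → max 20
20 1 4 16 19 → max 20
1 4 16 19 7 → max 19  ≤ 19 ✓
4 16 19 7 18 → max 19  ≤ 19 ✓
11 windows satisfy the condition.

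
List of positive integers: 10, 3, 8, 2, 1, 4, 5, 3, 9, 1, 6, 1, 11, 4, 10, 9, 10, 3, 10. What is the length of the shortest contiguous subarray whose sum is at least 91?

17

Extend right; whenever the sum reaches 91, record the length and shrink from the left:
add 10: running sum 10 < 91
add 3: running sum 13 < 91
add 8: running sum 21 < 91
add 2: running sum 23 < 91
add 1: running sum 24 < 91
add 4: running sum 28 < 91
add 5: running sum 33 < 91
add 3: running sum 36 < 91
add 9: running sum 45 < 91
add 1: running sum 46 < 91
add 6: running sum 52 < 91
add 1: running sum 53 < 91
add 11: running sum 64 < 91
add 4: running sum 68 < 91
add 10: running sum 78 < 91
add 9: running sum 87 < 91
add 10: shortest ending here [10, 3, 8, 2, 1, 4, 5, 3, 9, 1, 6, 1, 11, 4, 10, 9, 10] sum 97, len 17
add 3: shortest ending here [10, 3, 8, 2, 1, 4, 5, 3, 9, 1, 6, 1, 11, 4, 10, 9, 10, 3] sum 100, len 18
add 10: shortest ending here [8, 2, 1, 4, 5, 3, 9, 1, 6, 1, 11, 4, 10, 9, 10, 3, 10] sum 97, len 17
Shortest qualifying length: 17.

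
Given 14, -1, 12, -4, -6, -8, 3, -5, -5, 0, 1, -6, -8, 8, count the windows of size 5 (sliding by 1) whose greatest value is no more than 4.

(14, -1, 12, -4, -6) → max 14
(-1, 12, -4, -6, -8) → max 12
(12, -4, -6, -8, 3) → max 12
(-4, -6, -8, 3, -5) → max 3  ≤ 4 ✓
(-6, -8, 3, -5, -5) → max 3  ≤ 4 ✓
(-8, 3, -5, -5, 0) → max 3  ≤ 4 ✓
(3, -5, -5, 0, 1) → max 3  ≤ 4 ✓
(-5, -5, 0, 1, -6) → max 1  ≤ 4 ✓
(-5, 0, 1, -6, -8) → max 1  ≤ 4 ✓
(0, 1, -6, -8, 8) → max 8
6 windows satisfy the condition.

6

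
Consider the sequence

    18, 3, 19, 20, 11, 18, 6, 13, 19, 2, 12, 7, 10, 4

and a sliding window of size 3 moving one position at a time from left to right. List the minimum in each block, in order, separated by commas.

3, 3, 11, 11, 6, 6, 6, 2, 2, 2, 7, 4

[18, 3, 19] → min 3
[3, 19, 20] → min 3
[19, 20, 11] → min 11
[20, 11, 18] → min 11
[11, 18, 6] → min 6
[18, 6, 13] → min 6
[6, 13, 19] → min 6
[13, 19, 2] → min 2
[19, 2, 12] → min 2
[2, 12, 7] → min 2
[12, 7, 10] → min 7
[7, 10, 4] → min 4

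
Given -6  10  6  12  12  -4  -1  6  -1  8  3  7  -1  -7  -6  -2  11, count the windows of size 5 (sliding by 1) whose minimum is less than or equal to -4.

10

-6 10 6 12 12 → min -6  ≤ -4 ✓
10 6 12 12 -4 → min -4  ≤ -4 ✓
6 12 12 -4 -1 → min -4  ≤ -4 ✓
12 12 -4 -1 6 → min -4  ≤ -4 ✓
12 -4 -1 6 -1 → min -4  ≤ -4 ✓
-4 -1 6 -1 8 → min -4  ≤ -4 ✓
-1 6 -1 8 3 → min -1
6 -1 8 3 7 → min -1
-1 8 3 7 -1 → min -1
8 3 7 -1 -7 → min -7  ≤ -4 ✓
3 7 -1 -7 -6 → min -7  ≤ -4 ✓
7 -1 -7 -6 -2 → min -7  ≤ -4 ✓
-1 -7 -6 -2 11 → min -7  ≤ -4 ✓
10 windows satisfy the condition.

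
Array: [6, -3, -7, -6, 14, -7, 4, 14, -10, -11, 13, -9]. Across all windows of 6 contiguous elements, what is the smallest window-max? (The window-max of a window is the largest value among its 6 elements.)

6 -3 -7 -6 14 -7 → max 14
-3 -7 -6 14 -7 4 → max 14
-7 -6 14 -7 4 14 → max 14
-6 14 -7 4 14 -10 → max 14
14 -7 4 14 -10 -11 → max 14
-7 4 14 -10 -11 13 → max 14
4 14 -10 -11 13 -9 → max 14
Smallest of these is 14.

14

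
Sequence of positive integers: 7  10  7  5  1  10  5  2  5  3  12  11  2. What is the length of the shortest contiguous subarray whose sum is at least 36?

add 7: running sum 7 < 36
add 10: running sum 17 < 36
add 7: running sum 24 < 36
add 5: running sum 29 < 36
add 1: running sum 30 < 36
end 5: [7, 10, 7, 5, 1, 10] sum 40, len 6
end 6: [10, 7, 5, 1, 10, 5] sum 38, len 6
end 7: [10, 7, 5, 1, 10, 5, 2] sum 40, len 7
end 8: [10, 7, 5, 1, 10, 5, 2, 5] sum 45, len 8
end 9: [7, 5, 1, 10, 5, 2, 5, 3] sum 38, len 8
end 10: [10, 5, 2, 5, 3, 12] sum 37, len 6
end 11: [5, 2, 5, 3, 12, 11] sum 38, len 6
end 12: [5, 2, 5, 3, 12, 11, 2] sum 40, len 7
Shortest qualifying length: 6.

6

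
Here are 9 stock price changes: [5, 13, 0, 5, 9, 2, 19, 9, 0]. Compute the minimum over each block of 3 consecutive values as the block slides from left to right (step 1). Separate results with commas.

5 13 0 → min 0
13 0 5 → min 0
0 5 9 → min 0
5 9 2 → min 2
9 2 19 → min 2
2 19 9 → min 2
19 9 0 → min 0

0, 0, 0, 2, 2, 2, 0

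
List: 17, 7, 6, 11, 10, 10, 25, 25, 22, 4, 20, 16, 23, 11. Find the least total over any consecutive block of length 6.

61

[17, 7, 6, 11, 10, 10] → sum 61
[7, 6, 11, 10, 10, 25] → sum 69
[6, 11, 10, 10, 25, 25] → sum 87
[11, 10, 10, 25, 25, 22] → sum 103
[10, 10, 25, 25, 22, 4] → sum 96
[10, 25, 25, 22, 4, 20] → sum 106
[25, 25, 22, 4, 20, 16] → sum 112
[25, 22, 4, 20, 16, 23] → sum 110
[22, 4, 20, 16, 23, 11] → sum 96
Least of these is 61.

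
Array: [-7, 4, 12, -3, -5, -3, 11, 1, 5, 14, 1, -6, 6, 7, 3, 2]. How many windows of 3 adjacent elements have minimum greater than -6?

10

(-7, 4, 12) → min -7
(4, 12, -3) → min -3  > -6 ✓
(12, -3, -5) → min -5  > -6 ✓
(-3, -5, -3) → min -5  > -6 ✓
(-5, -3, 11) → min -5  > -6 ✓
(-3, 11, 1) → min -3  > -6 ✓
(11, 1, 5) → min 1  > -6 ✓
(1, 5, 14) → min 1  > -6 ✓
(5, 14, 1) → min 1  > -6 ✓
(14, 1, -6) → min -6
(1, -6, 6) → min -6
(-6, 6, 7) → min -6
(6, 7, 3) → min 3  > -6 ✓
(7, 3, 2) → min 2  > -6 ✓
10 windows satisfy the condition.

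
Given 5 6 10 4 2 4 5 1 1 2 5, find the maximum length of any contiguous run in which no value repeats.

[5] len 1
[5, 6] len 2
[5, 6, 10] len 3
[5, 6, 10, 4] len 4
[5, 6, 10, 4, 2] len 5
[2, 4] len 2
[2, 4, 5] len 3
[2, 4, 5, 1] len 4
[1] len 1
[1, 2] len 2
[1, 2, 5] len 3
Longest all-distinct length: 5.

5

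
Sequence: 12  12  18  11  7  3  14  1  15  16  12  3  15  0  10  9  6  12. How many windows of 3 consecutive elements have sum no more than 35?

12

(12, 12, 18) → sum 42
(12, 18, 11) → sum 41
(18, 11, 7) → sum 36
(11, 7, 3) → sum 21  ≤ 35 ✓
(7, 3, 14) → sum 24  ≤ 35 ✓
(3, 14, 1) → sum 18  ≤ 35 ✓
(14, 1, 15) → sum 30  ≤ 35 ✓
(1, 15, 16) → sum 32  ≤ 35 ✓
(15, 16, 12) → sum 43
(16, 12, 3) → sum 31  ≤ 35 ✓
(12, 3, 15) → sum 30  ≤ 35 ✓
(3, 15, 0) → sum 18  ≤ 35 ✓
(15, 0, 10) → sum 25  ≤ 35 ✓
(0, 10, 9) → sum 19  ≤ 35 ✓
(10, 9, 6) → sum 25  ≤ 35 ✓
(9, 6, 12) → sum 27  ≤ 35 ✓
12 windows satisfy the condition.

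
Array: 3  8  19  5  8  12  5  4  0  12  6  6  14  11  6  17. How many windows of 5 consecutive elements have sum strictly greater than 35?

3 8 19 5 8 → sum 43  > 35 ✓
8 19 5 8 12 → sum 52  > 35 ✓
19 5 8 12 5 → sum 49  > 35 ✓
5 8 12 5 4 → sum 34
8 12 5 4 0 → sum 29
12 5 4 0 12 → sum 33
5 4 0 12 6 → sum 27
4 0 12 6 6 → sum 28
0 12 6 6 14 → sum 38  > 35 ✓
12 6 6 14 11 → sum 49  > 35 ✓
6 6 14 11 6 → sum 43  > 35 ✓
6 14 11 6 17 → sum 54  > 35 ✓
7 windows satisfy the condition.

7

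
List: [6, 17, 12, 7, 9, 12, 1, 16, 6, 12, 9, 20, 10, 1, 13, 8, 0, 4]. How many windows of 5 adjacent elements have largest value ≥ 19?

(6, 17, 12, 7, 9) → max 17
(17, 12, 7, 9, 12) → max 17
(12, 7, 9, 12, 1) → max 12
(7, 9, 12, 1, 16) → max 16
(9, 12, 1, 16, 6) → max 16
(12, 1, 16, 6, 12) → max 16
(1, 16, 6, 12, 9) → max 16
(16, 6, 12, 9, 20) → max 20  ≥ 19 ✓
(6, 12, 9, 20, 10) → max 20  ≥ 19 ✓
(12, 9, 20, 10, 1) → max 20  ≥ 19 ✓
(9, 20, 10, 1, 13) → max 20  ≥ 19 ✓
(20, 10, 1, 13, 8) → max 20  ≥ 19 ✓
(10, 1, 13, 8, 0) → max 13
(1, 13, 8, 0, 4) → max 13
5 windows satisfy the condition.

5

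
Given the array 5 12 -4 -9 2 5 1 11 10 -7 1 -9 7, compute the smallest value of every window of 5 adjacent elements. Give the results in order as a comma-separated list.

5 12 -4 -9 2 → min -9
12 -4 -9 2 5 → min -9
-4 -9 2 5 1 → min -9
-9 2 5 1 11 → min -9
2 5 1 11 10 → min 1
5 1 11 10 -7 → min -7
1 11 10 -7 1 → min -7
11 10 -7 1 -9 → min -9
10 -7 1 -9 7 → min -9

-9, -9, -9, -9, 1, -7, -7, -9, -9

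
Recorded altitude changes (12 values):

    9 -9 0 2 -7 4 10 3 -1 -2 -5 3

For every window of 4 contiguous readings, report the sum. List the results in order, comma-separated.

2, -14, -1, 9, 10, 16, 10, -5, -5

[9, -9, 0, 2] → sum 2
[-9, 0, 2, -7] → sum -14
[0, 2, -7, 4] → sum -1
[2, -7, 4, 10] → sum 9
[-7, 4, 10, 3] → sum 10
[4, 10, 3, -1] → sum 16
[10, 3, -1, -2] → sum 10
[3, -1, -2, -5] → sum -5
[-1, -2, -5, 3] → sum -5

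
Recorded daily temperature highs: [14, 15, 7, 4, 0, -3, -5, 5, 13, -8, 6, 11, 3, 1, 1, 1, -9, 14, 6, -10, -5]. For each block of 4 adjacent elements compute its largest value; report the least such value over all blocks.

1

Window maxs for each of the 18 positions:
(14, 15, 7, 4) → max 15
(15, 7, 4, 0) → max 15
(7, 4, 0, -3) → max 7
(4, 0, -3, -5) → max 4
(0, -3, -5, 5) → max 5
(-3, -5, 5, 13) → max 13
(-5, 5, 13, -8) → max 13
(5, 13, -8, 6) → max 13
(13, -8, 6, 11) → max 13
(-8, 6, 11, 3) → max 11
(6, 11, 3, 1) → max 11
(11, 3, 1, 1) → max 11
(3, 1, 1, 1) → max 3
(1, 1, 1, -9) → max 1
(1, 1, -9, 14) → max 14
(1, -9, 14, 6) → max 14
(-9, 14, 6, -10) → max 14
(14, 6, -10, -5) → max 14
Least of these is 1.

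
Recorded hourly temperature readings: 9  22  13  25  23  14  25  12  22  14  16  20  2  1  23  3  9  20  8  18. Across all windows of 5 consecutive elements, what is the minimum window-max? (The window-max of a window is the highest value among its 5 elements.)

20

Each size-5 window and its max:
9 22 13 25 23 → max 25
22 13 25 23 14 → max 25
13 25 23 14 25 → max 25
25 23 14 25 12 → max 25
23 14 25 12 22 → max 25
14 25 12 22 14 → max 25
25 12 22 14 16 → max 25
12 22 14 16 20 → max 22
22 14 16 20 2 → max 22
14 16 20 2 1 → max 20
16 20 2 1 23 → max 23
20 2 1 23 3 → max 23
2 1 23 3 9 → max 23
1 23 3 9 20 → max 23
23 3 9 20 8 → max 23
3 9 20 8 18 → max 20
Minimum of these is 20.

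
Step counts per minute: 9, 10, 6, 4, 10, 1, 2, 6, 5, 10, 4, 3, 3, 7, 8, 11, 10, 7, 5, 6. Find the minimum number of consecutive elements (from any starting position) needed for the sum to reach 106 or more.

Extend right; whenever the sum reaches 106, record the length and shrink from the left:
add 9: running sum 9 < 106
add 10: running sum 19 < 106
add 6: running sum 25 < 106
add 4: running sum 29 < 106
add 10: running sum 39 < 106
add 1: running sum 40 < 106
add 2: running sum 42 < 106
add 6: running sum 48 < 106
add 5: running sum 53 < 106
add 10: running sum 63 < 106
add 4: running sum 67 < 106
add 3: running sum 70 < 106
add 3: running sum 73 < 106
add 7: running sum 80 < 106
add 8: running sum 88 < 106
add 11: running sum 99 < 106
add 10: shortest ending here [9, 10, 6, 4, 10, 1, 2, 6, 5, 10, 4, 3, 3, 7, 8, 11, 10] sum 109, len 17
add 7: shortest ending here [10, 6, 4, 10, 1, 2, 6, 5, 10, 4, 3, 3, 7, 8, 11, 10, 7] sum 107, len 17
add 5: shortest ending here [10, 6, 4, 10, 1, 2, 6, 5, 10, 4, 3, 3, 7, 8, 11, 10, 7, 5] sum 112, len 18
add 6: shortest ending here [6, 4, 10, 1, 2, 6, 5, 10, 4, 3, 3, 7, 8, 11, 10, 7, 5, 6] sum 108, len 18
Shortest qualifying length: 17.

17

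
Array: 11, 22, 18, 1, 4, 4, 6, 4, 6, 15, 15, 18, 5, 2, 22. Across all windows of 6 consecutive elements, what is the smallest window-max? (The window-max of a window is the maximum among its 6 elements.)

Window maxs for each of the 10 positions:
11 22 18 1 4 4 → max 22
22 18 1 4 4 6 → max 22
18 1 4 4 6 4 → max 18
1 4 4 6 4 6 → max 6
4 4 6 4 6 15 → max 15
4 6 4 6 15 15 → max 15
6 4 6 15 15 18 → max 18
4 6 15 15 18 5 → max 18
6 15 15 18 5 2 → max 18
15 15 18 5 2 22 → max 22
Smallest of these is 6.

6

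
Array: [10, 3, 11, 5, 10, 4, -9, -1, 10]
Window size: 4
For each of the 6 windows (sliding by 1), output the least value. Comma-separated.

(10, 3, 11, 5) → min 3
(3, 11, 5, 10) → min 3
(11, 5, 10, 4) → min 4
(5, 10, 4, -9) → min -9
(10, 4, -9, -1) → min -9
(4, -9, -1, 10) → min -9

3, 3, 4, -9, -9, -9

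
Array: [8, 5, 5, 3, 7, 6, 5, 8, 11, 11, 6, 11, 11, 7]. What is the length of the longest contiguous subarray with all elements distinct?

6

[8] len 1
[8, 5] len 2
[5] len 1
[5, 3] len 2
[5, 3, 7] len 3
[5, 3, 7, 6] len 4
[3, 7, 6, 5] len 4
[3, 7, 6, 5, 8] len 5
[3, 7, 6, 5, 8, 11] len 6
[11] len 1
[11, 6] len 2
[6, 11] len 2
[11] len 1
[11, 7] len 2
Longest all-distinct length: 6.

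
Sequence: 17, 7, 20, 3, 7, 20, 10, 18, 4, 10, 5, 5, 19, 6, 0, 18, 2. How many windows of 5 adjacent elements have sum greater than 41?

17 7 20 3 7 → sum 54  > 41 ✓
7 20 3 7 20 → sum 57  > 41 ✓
20 3 7 20 10 → sum 60  > 41 ✓
3 7 20 10 18 → sum 58  > 41 ✓
7 20 10 18 4 → sum 59  > 41 ✓
20 10 18 4 10 → sum 62  > 41 ✓
10 18 4 10 5 → sum 47  > 41 ✓
18 4 10 5 5 → sum 42  > 41 ✓
4 10 5 5 19 → sum 43  > 41 ✓
10 5 5 19 6 → sum 45  > 41 ✓
5 5 19 6 0 → sum 35
5 19 6 0 18 → sum 48  > 41 ✓
19 6 0 18 2 → sum 45  > 41 ✓
12 windows satisfy the condition.

12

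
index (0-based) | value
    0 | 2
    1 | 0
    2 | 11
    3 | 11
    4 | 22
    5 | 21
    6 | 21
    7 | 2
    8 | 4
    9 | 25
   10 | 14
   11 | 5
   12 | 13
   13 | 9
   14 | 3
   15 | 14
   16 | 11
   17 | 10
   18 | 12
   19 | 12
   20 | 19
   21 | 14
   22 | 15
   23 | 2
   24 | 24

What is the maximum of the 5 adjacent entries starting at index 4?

Elements at indices 4..8: 22, 21, 21, 2, 4
max(22, 21, 21, 2, 4) = 22

22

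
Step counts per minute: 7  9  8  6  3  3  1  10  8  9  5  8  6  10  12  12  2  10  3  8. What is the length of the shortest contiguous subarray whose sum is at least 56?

7

add 7: running sum 7 < 56
add 9: running sum 16 < 56
add 8: running sum 24 < 56
add 6: running sum 30 < 56
add 3: running sum 33 < 56
add 3: running sum 36 < 56
add 1: running sum 37 < 56
add 10: running sum 47 < 56
add 8: running sum 55 < 56
end 9: [9, 8, 6, 3, 3, 1, 10, 8, 9] sum 57, len 9
end 10: [9, 8, 6, 3, 3, 1, 10, 8, 9, 5] sum 62, len 10
end 11: [8, 6, 3, 3, 1, 10, 8, 9, 5, 8] sum 61, len 10
end 12: [6, 3, 3, 1, 10, 8, 9, 5, 8, 6] sum 59, len 10
end 13: [10, 8, 9, 5, 8, 6, 10] sum 56, len 7
end 14: [8, 9, 5, 8, 6, 10, 12] sum 58, len 7
end 15: [9, 5, 8, 6, 10, 12, 12] sum 62, len 7
end 16: [9, 5, 8, 6, 10, 12, 12, 2] sum 64, len 8
end 17: [8, 6, 10, 12, 12, 2, 10] sum 60, len 7
end 18: [8, 6, 10, 12, 12, 2, 10, 3] sum 63, len 8
end 19: [10, 12, 12, 2, 10, 3, 8] sum 57, len 7
Shortest qualifying length: 7.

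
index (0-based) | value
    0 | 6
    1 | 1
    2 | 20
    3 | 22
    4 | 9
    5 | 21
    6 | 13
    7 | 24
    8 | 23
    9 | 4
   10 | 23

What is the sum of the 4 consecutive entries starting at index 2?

72

Elements at indices 2..5: 20, 22, 9, 21
sum(20, 22, 9, 21) = 72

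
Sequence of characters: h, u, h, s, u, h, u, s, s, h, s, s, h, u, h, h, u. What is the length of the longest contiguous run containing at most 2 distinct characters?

[h] 1 distinct, len 1
[h, u] 2 distinct, len 2
[h, u, h] 2 distinct, len 3
[h, s] 2 distinct, len 2
[s, u] 2 distinct, len 2
[u, h] 2 distinct, len 2
[u, h, u] 2 distinct, len 3
[u, s] 2 distinct, len 2
[u, s, s] 2 distinct, len 3
[s, s, h] 2 distinct, len 3
[s, s, h, s] 2 distinct, len 4
[s, s, h, s, s] 2 distinct, len 5
[s, s, h, s, s, h] 2 distinct, len 6
[h, u] 2 distinct, len 2
[h, u, h] 2 distinct, len 3
[h, u, h, h] 2 distinct, len 4
[h, u, h, h, u] 2 distinct, len 5
Longest length with ≤2 distinct: 6.

6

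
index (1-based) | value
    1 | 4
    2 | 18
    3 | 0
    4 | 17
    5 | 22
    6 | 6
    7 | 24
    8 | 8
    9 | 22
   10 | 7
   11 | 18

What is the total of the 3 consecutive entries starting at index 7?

Elements at indices 7..9: 24, 8, 22
sum(24, 8, 22) = 54

54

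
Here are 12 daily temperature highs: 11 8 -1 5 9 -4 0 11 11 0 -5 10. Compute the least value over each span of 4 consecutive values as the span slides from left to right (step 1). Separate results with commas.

-1, -1, -4, -4, -4, -4, 0, -5, -5

(11, 8, -1, 5) → min -1
(8, -1, 5, 9) → min -1
(-1, 5, 9, -4) → min -4
(5, 9, -4, 0) → min -4
(9, -4, 0, 11) → min -4
(-4, 0, 11, 11) → min -4
(0, 11, 11, 0) → min 0
(11, 11, 0, -5) → min -5
(11, 0, -5, 10) → min -5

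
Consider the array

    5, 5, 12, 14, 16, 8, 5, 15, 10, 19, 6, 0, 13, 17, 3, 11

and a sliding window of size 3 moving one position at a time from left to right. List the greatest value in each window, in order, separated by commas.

Sliding a size-3 window across the 16 values:
(5, 5, 12) → max 12
(5, 12, 14) → max 14
(12, 14, 16) → max 16
(14, 16, 8) → max 16
(16, 8, 5) → max 16
(8, 5, 15) → max 15
(5, 15, 10) → max 15
(15, 10, 19) → max 19
(10, 19, 6) → max 19
(19, 6, 0) → max 19
(6, 0, 13) → max 13
(0, 13, 17) → max 17
(13, 17, 3) → max 17
(17, 3, 11) → max 17

12, 14, 16, 16, 16, 15, 15, 19, 19, 19, 13, 17, 17, 17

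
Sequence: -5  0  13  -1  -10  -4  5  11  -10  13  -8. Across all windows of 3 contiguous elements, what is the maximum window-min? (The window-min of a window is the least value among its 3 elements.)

-1

[-5, 0, 13] → min -5
[0, 13, -1] → min -1
[13, -1, -10] → min -10
[-1, -10, -4] → min -10
[-10, -4, 5] → min -10
[-4, 5, 11] → min -4
[5, 11, -10] → min -10
[11, -10, 13] → min -10
[-10, 13, -8] → min -10
Maximum of these is -1.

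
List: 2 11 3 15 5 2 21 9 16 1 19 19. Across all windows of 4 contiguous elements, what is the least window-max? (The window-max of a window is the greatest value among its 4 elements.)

Window maxs for each of the 9 positions:
(2, 11, 3, 15) → max 15
(11, 3, 15, 5) → max 15
(3, 15, 5, 2) → max 15
(15, 5, 2, 21) → max 21
(5, 2, 21, 9) → max 21
(2, 21, 9, 16) → max 21
(21, 9, 16, 1) → max 21
(9, 16, 1, 19) → max 19
(16, 1, 19, 19) → max 19
Least of these is 15.

15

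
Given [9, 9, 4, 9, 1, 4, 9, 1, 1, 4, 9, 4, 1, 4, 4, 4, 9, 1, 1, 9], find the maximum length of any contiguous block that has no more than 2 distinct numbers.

5

Extend right; when distinct count exceeds 2, shrink from the left:
[9] 1 distinct, len 1
[9, 9] 1 distinct, len 2
[9, 9, 4] 2 distinct, len 3
[9, 9, 4, 9] 2 distinct, len 4
[9, 1] 2 distinct, len 2
[1, 4] 2 distinct, len 2
[4, 9] 2 distinct, len 2
[9, 1] 2 distinct, len 2
[9, 1, 1] 2 distinct, len 3
[1, 1, 4] 2 distinct, len 3
[4, 9] 2 distinct, len 2
[4, 9, 4] 2 distinct, len 3
[4, 1] 2 distinct, len 2
[4, 1, 4] 2 distinct, len 3
[4, 1, 4, 4] 2 distinct, len 4
[4, 1, 4, 4, 4] 2 distinct, len 5
[4, 4, 4, 9] 2 distinct, len 4
[9, 1] 2 distinct, len 2
[9, 1, 1] 2 distinct, len 3
[9, 1, 1, 9] 2 distinct, len 4
Longest length with ≤2 distinct: 5.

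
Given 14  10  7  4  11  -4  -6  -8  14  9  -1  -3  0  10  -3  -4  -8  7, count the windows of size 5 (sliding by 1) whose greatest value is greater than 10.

[14, 10, 7, 4, 11] → max 14  > 10 ✓
[10, 7, 4, 11, -4] → max 11  > 10 ✓
[7, 4, 11, -4, -6] → max 11  > 10 ✓
[4, 11, -4, -6, -8] → max 11  > 10 ✓
[11, -4, -6, -8, 14] → max 14  > 10 ✓
[-4, -6, -8, 14, 9] → max 14  > 10 ✓
[-6, -8, 14, 9, -1] → max 14  > 10 ✓
[-8, 14, 9, -1, -3] → max 14  > 10 ✓
[14, 9, -1, -3, 0] → max 14  > 10 ✓
[9, -1, -3, 0, 10] → max 10
[-1, -3, 0, 10, -3] → max 10
[-3, 0, 10, -3, -4] → max 10
[0, 10, -3, -4, -8] → max 10
[10, -3, -4, -8, 7] → max 10
9 windows satisfy the condition.

9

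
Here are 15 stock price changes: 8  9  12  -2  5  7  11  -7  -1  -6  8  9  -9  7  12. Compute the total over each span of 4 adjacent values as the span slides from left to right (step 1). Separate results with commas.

8 9 12 -2 → sum 27
9 12 -2 5 → sum 24
12 -2 5 7 → sum 22
-2 5 7 11 → sum 21
5 7 11 -7 → sum 16
7 11 -7 -1 → sum 10
11 -7 -1 -6 → sum -3
-7 -1 -6 8 → sum -6
-1 -6 8 9 → sum 10
-6 8 9 -9 → sum 2
8 9 -9 7 → sum 15
9 -9 7 12 → sum 19

27, 24, 22, 21, 16, 10, -3, -6, 10, 2, 15, 19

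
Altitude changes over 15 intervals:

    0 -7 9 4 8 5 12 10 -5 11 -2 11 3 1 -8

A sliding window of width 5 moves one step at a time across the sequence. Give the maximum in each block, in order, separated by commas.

Sliding a size-5 window across the 15 values:
(0, -7, 9, 4, 8) → max 9
(-7, 9, 4, 8, 5) → max 9
(9, 4, 8, 5, 12) → max 12
(4, 8, 5, 12, 10) → max 12
(8, 5, 12, 10, -5) → max 12
(5, 12, 10, -5, 11) → max 12
(12, 10, -5, 11, -2) → max 12
(10, -5, 11, -2, 11) → max 11
(-5, 11, -2, 11, 3) → max 11
(11, -2, 11, 3, 1) → max 11
(-2, 11, 3, 1, -8) → max 11

9, 9, 12, 12, 12, 12, 12, 11, 11, 11, 11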